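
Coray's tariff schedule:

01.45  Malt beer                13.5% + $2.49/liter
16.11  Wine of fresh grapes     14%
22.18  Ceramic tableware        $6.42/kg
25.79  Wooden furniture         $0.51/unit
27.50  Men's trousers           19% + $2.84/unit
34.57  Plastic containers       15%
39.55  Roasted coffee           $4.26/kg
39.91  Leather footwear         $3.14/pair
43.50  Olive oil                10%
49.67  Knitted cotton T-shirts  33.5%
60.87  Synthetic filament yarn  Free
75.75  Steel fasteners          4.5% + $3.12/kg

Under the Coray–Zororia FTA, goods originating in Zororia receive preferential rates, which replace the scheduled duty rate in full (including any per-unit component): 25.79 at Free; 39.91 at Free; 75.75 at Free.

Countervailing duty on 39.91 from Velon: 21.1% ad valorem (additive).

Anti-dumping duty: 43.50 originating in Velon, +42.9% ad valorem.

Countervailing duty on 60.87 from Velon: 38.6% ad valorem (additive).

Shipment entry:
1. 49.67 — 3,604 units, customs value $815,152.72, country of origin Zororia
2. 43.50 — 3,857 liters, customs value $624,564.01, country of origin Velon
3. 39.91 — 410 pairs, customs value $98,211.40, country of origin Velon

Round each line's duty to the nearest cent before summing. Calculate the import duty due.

Line 1 (49.67, Zororia, 3,604 units, $815,152.72):
Base rate for 49.67 is 33.5%.
Origin Zororia is the FTA partner but 49.67 is not on the preference list; base rate stands.
Duty = $815,152.72 × 33.5% = $273,076.16.
Line 2 (43.50, Velon, 3,857 liters, $624,564.01):
Base rate for 43.50 is 10%.
Additional duty on 43.50 from Velon: +42.9%. Applied ad valorem rate: 10% + 42.9% = 52.9%.
Duty = $624,564.01 × 52.9% = $330,394.36.
Line 3 (39.91, Velon, 410 pairs, $98,211.40):
Base rate for 39.91 is $3.14/pair.
39.91 has an FTA preferential rate, but origin Velon is not Zororia; base rate stands.
Additional duty on 39.91 from Velon: +21.1% ad valorem. Applied ad valorem rate = 21.1%.
Duty = $98,211.40 × 21.1% + 410 × $3.14 = $22,010.01.
Total = $273,076.16 + $330,394.36 + $22,010.01 = $625,480.53.

$625,480.53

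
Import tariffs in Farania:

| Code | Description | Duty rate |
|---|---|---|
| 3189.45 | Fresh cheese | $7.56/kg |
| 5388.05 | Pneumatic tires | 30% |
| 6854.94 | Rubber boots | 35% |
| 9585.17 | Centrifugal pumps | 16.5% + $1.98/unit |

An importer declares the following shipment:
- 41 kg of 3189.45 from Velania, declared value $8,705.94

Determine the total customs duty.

Line 1 (3189.45, Velania, 41 kg, $8,705.94):
Base rate for 3189.45 is $7.56/kg.
Duty = 41 × $7.56 = $309.96.

$309.96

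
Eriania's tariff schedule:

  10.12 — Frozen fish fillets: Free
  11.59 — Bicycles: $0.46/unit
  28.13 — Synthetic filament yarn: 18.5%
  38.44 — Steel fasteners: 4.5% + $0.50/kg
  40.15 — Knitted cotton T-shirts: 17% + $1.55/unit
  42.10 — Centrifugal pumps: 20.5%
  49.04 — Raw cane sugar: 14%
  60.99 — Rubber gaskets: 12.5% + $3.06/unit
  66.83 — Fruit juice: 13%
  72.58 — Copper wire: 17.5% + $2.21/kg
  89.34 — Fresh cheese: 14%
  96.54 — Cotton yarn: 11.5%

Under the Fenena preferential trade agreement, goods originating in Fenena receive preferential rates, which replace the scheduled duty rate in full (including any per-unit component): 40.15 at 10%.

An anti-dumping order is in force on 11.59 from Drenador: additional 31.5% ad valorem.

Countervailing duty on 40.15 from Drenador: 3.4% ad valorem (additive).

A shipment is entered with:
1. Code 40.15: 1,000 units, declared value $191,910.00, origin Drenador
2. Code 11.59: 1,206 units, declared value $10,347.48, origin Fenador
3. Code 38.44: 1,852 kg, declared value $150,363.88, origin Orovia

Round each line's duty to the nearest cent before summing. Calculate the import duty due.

Line 1 (40.15, Drenador, 1,000 units, $191,910.00):
Base rate for 40.15 is 17% + $1.55/unit.
40.15 has an FTA preferential rate, but origin Drenador is not Fenena; base rate stands.
Additional duty on 40.15 from Drenador: +3.4%. Applied ad valorem rate: 17% + 3.4% = 20.4%.
Duty = $191,910.00 × 20.4% + 1,000 × $1.55 = $40,699.64.
Line 2 (11.59, Fenador, 1,206 units, $10,347.48):
Base rate for 11.59 is $0.46/unit.
The additional-duty order on 11.59 targets Drenador, not Fenador; it does not apply.
Duty = 1,206 × $0.46 = $554.76.
Line 3 (38.44, Orovia, 1,852 kg, $150,363.88):
Base rate for 38.44 is 4.5% + $0.50/kg.
Duty = $150,363.88 × 4.5% + 1,852 × $0.50 = $7,692.37.
Total = $40,699.64 + $554.76 + $7,692.37 = $48,946.77.

$48,946.77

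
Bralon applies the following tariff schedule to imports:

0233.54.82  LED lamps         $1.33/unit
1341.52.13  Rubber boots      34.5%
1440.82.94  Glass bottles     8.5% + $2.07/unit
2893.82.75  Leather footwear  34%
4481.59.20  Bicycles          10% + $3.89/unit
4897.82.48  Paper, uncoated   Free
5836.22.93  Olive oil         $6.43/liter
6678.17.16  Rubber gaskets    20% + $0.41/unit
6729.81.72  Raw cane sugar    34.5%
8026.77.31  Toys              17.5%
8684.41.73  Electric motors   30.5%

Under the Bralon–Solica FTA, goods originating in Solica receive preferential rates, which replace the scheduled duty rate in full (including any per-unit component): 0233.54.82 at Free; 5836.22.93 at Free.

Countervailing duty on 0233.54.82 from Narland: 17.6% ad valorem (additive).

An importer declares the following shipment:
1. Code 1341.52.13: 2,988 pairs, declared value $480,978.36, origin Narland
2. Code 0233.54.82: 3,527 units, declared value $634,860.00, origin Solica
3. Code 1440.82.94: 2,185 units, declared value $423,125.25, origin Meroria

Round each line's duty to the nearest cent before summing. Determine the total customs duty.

$206,426.13

Line 1 (1341.52.13, Narland, 2,988 pairs, $480,978.36):
Base rate for 1341.52.13 is 34.5%.
Duty = $480,978.36 × 34.5% = $165,937.53.
Line 2 (0233.54.82, Solica, 3,527 units, $634,860.00):
Base rate for 0233.54.82 is $1.33/unit.
Origin Solica qualifies under the Bralon–Solica agreement and 0233.54.82 is covered: preferential rate Free applies instead.
The additional-duty order on 0233.54.82 targets Narland, not Solica; it does not apply.
Duty = $634,860.00 × 0% = $0.00.
Line 3 (1440.82.94, Meroria, 2,185 units, $423,125.25):
Base rate for 1440.82.94 is 8.5% + $2.07/unit.
Duty = $423,125.25 × 8.5% + 2,185 × $2.07 = $40,488.60.
Total = $165,937.53 + $0.00 + $40,488.60 = $206,426.13.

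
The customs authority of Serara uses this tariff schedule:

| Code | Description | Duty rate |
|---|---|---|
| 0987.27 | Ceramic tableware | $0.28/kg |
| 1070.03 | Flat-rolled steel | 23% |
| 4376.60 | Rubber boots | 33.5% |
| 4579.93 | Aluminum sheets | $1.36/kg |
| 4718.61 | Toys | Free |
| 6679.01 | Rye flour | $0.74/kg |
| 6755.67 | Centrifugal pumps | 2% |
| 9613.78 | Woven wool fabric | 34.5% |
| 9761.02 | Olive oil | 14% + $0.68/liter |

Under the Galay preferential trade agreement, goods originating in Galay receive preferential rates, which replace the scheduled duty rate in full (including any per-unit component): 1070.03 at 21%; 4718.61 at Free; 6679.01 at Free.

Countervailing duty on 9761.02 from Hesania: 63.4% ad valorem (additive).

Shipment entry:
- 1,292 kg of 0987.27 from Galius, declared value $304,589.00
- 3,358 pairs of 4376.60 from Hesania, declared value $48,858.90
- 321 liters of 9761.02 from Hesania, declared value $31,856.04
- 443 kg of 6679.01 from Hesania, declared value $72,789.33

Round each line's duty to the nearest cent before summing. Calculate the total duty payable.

Line 1 (0987.27, Galius, 1,292 kg, $304,589.00):
Base rate for 0987.27 is $0.28/kg.
Duty = 1,292 × $0.28 = $361.76.
Line 2 (4376.60, Hesania, 3,358 pairs, $48,858.90):
Base rate for 4376.60 is 33.5%.
Duty = $48,858.90 × 33.5% = $16,367.73.
Line 3 (9761.02, Hesania, 321 liters, $31,856.04):
Base rate for 9761.02 is 14% + $0.68/liter.
Additional duty on 9761.02 from Hesania: +63.4%. Applied ad valorem rate: 14% + 63.4% = 77.4%.
Duty = $31,856.04 × 77.4% + 321 × $0.68 = $24,874.85.
Line 4 (6679.01, Hesania, 443 kg, $72,789.33):
Base rate for 6679.01 is $0.74/kg.
6679.01 has an FTA preferential rate, but origin Hesania is not Galay; base rate stands.
Duty = 443 × $0.74 = $327.82.
Total = $361.76 + $16,367.73 + $24,874.85 + $327.82 = $41,932.16.

$41,932.16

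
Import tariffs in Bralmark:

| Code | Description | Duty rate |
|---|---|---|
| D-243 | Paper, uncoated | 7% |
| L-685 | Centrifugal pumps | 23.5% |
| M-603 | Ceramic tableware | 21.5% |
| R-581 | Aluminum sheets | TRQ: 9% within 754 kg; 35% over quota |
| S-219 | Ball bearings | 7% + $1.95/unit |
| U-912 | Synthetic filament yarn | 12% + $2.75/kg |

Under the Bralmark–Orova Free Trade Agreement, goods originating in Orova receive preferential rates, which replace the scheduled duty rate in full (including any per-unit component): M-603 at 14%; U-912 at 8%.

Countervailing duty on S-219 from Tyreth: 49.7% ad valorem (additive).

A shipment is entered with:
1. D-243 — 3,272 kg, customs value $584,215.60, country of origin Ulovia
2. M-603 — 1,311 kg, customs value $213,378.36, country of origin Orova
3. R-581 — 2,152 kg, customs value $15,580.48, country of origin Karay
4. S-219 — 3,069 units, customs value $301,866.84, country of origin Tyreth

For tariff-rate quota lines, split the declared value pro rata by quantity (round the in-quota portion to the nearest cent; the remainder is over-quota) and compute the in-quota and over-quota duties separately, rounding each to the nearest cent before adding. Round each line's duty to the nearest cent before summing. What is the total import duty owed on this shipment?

$251,944.95

Line 1 (D-243, Ulovia, 3,272 kg, $584,215.60):
Base rate for D-243 is 7%.
Duty = $584,215.60 × 7% = $40,895.09.
Line 2 (M-603, Orova, 1,311 kg, $213,378.36):
Base rate for M-603 is 21.5%.
Origin Orova qualifies under the Bralmark–Orova agreement and M-603 is covered: preferential rate 14% applies instead.
Duty = $213,378.36 × 14% = $29,872.97.
Line 3 (R-581, Karay, 2,152 kg, $15,580.48):
Code R-581 is under a tariff-rate quota (threshold 754 kg). In-quota: 754 kg at 9%; over-quota: 1,398 kg at 35%.
Pro-rata value split: in-quota = $15,580.48 × 754/2,152 = $5,458.96; over-quota = $15,580.48 − $5,458.96 = $10,121.52.
In-quota duty = $5,458.96 × 9% = $491.31. Over-quota duty = $10,121.52 × 35% = $3,542.53.
Line duty = $491.31 + $3,542.53 = $4,033.84.
Line 4 (S-219, Tyreth, 3,069 units, $301,866.84):
Base rate for S-219 is 7% + $1.95/unit.
Additional duty on S-219 from Tyreth: +49.7%. Applied ad valorem rate: 7% + 49.7% = 56.7%.
Duty = $301,866.84 × 56.7% + 3,069 × $1.95 = $177,143.05.
Total = $40,895.09 + $29,872.97 + $4,033.84 + $177,143.05 = $251,944.95.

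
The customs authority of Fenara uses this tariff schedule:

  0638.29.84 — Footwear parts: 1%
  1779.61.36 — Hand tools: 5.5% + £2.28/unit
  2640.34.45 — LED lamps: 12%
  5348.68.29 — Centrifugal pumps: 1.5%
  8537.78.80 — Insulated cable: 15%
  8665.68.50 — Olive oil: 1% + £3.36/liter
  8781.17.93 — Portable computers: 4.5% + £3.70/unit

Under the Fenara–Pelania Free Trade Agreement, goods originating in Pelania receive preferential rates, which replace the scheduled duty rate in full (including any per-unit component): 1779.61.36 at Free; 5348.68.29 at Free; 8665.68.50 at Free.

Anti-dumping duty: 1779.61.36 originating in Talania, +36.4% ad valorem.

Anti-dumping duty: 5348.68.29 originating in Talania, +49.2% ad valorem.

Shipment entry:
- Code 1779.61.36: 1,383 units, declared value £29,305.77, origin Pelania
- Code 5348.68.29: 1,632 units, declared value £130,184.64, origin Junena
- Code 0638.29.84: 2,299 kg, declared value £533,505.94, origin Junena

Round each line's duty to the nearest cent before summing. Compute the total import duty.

Line 1 (1779.61.36, Pelania, 1,383 units, £29,305.77):
Base rate for 1779.61.36 is 5.5% + £2.28/unit.
Origin Pelania qualifies under the Fenara–Pelania agreement and 1779.61.36 is covered: preferential rate Free applies instead.
The additional-duty order on 1779.61.36 targets Talania, not Pelania; it does not apply.
Duty = £29,305.77 × 0% = £0.00.
Line 2 (5348.68.29, Junena, 1,632 units, £130,184.64):
Base rate for 5348.68.29 is 1.5%.
5348.68.29 has an FTA preferential rate, but origin Junena is not Pelania; base rate stands.
The additional-duty order on 5348.68.29 targets Talania, not Junena; it does not apply.
Duty = £130,184.64 × 1.5% = £1,952.77.
Line 3 (0638.29.84, Junena, 2,299 kg, £533,505.94):
Base rate for 0638.29.84 is 1%.
Duty = £533,505.94 × 1% = £5,335.06.
Total = £0.00 + £1,952.77 + £5,335.06 = £7,287.83.

£7,287.83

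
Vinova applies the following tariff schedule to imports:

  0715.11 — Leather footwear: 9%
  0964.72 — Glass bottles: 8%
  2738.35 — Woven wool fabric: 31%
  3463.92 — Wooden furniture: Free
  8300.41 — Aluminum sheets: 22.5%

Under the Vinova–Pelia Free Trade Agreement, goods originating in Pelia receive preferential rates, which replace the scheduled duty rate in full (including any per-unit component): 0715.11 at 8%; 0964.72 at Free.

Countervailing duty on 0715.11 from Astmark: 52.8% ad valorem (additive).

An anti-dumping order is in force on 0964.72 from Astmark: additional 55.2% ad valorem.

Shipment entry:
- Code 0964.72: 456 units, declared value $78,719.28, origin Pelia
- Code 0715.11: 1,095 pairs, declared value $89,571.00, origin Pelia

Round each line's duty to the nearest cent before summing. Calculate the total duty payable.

$7,165.68

Line 1 (0964.72, Pelia, 456 units, $78,719.28):
Base rate for 0964.72 is 8%.
Origin Pelia qualifies under the Vinova–Pelia agreement and 0964.72 is covered: preferential rate Free applies instead.
The additional-duty order on 0964.72 targets Astmark, not Pelia; it does not apply.
Duty = $78,719.28 × 0% = $0.00.
Line 2 (0715.11, Pelia, 1,095 pairs, $89,571.00):
Base rate for 0715.11 is 9%.
Origin Pelia qualifies under the Vinova–Pelia agreement and 0715.11 is covered: preferential rate 8% applies instead.
The additional-duty order on 0715.11 targets Astmark, not Pelia; it does not apply.
Duty = $89,571.00 × 8% = $7,165.68.
Total = $0.00 + $7,165.68 = $7,165.68.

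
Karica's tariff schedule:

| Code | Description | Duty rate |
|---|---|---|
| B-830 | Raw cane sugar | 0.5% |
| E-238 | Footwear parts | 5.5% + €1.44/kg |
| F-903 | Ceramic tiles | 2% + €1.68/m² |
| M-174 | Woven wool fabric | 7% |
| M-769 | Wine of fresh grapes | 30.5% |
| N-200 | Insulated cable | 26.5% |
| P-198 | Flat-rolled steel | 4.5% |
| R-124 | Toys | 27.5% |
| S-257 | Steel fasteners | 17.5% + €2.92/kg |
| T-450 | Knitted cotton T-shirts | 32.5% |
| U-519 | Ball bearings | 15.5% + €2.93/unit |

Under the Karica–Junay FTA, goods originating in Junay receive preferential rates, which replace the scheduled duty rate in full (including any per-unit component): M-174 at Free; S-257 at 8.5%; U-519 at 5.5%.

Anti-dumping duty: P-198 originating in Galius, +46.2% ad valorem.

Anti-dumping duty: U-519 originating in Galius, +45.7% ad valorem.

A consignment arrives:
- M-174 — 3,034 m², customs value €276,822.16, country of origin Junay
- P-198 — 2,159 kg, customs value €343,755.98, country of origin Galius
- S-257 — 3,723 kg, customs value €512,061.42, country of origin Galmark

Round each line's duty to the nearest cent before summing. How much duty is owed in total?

€274,766.19

Line 1 (M-174, Junay, 3,034 m², €276,822.16):
Base rate for M-174 is 7%.
Origin Junay qualifies under the Karica–Junay agreement and M-174 is covered: preferential rate Free applies instead.
Duty = €276,822.16 × 0% = €0.00.
Line 2 (P-198, Galius, 2,159 kg, €343,755.98):
Base rate for P-198 is 4.5%.
Additional duty on P-198 from Galius: +46.2%. Applied ad valorem rate: 4.5% + 46.2% = 50.7%.
Duty = €343,755.98 × 50.7% = €174,284.28.
Line 3 (S-257, Galmark, 3,723 kg, €512,061.42):
Base rate for S-257 is 17.5% + €2.92/kg.
S-257 has an FTA preferential rate, but origin Galmark is not Junay; base rate stands.
Duty = €512,061.42 × 17.5% + 3,723 × €2.92 = €100,481.91.
Total = €0.00 + €174,284.28 + €100,481.91 = €274,766.19.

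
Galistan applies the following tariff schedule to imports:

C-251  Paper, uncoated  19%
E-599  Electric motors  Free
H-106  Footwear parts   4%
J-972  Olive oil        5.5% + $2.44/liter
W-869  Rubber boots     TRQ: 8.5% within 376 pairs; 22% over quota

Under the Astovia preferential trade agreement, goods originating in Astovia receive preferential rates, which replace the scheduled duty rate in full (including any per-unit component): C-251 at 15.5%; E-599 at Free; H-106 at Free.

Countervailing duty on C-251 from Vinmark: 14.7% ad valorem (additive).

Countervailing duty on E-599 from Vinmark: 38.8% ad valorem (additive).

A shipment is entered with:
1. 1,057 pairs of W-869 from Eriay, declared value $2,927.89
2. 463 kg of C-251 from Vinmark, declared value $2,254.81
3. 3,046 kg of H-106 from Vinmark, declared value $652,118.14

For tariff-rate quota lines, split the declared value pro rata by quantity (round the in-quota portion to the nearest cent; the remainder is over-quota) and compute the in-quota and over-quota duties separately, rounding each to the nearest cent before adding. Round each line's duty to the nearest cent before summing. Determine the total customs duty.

$27,348.13

Line 1 (W-869, Eriay, 1,057 pairs, $2,927.89):
Code W-869 is under a tariff-rate quota (threshold 376 pairs). In-quota: 376 pairs at 8.5%; over-quota: 681 pairs at 22%.
Pro-rata value split: in-quota = $2,927.89 × 376/1,057 = $1,041.52; over-quota = $2,927.89 − $1,041.52 = $1,886.37.
In-quota duty = $1,041.52 × 8.5% = $88.53. Over-quota duty = $1,886.37 × 22% = $415.00.
Line duty = $88.53 + $415.00 = $503.53.
Line 2 (C-251, Vinmark, 463 kg, $2,254.81):
Base rate for C-251 is 19%.
C-251 has an FTA preferential rate, but origin Vinmark is not Astovia; base rate stands.
Additional duty on C-251 from Vinmark: +14.7%. Applied ad valorem rate: 19% + 14.7% = 33.7%.
Duty = $2,254.81 × 33.7% = $759.87.
Line 3 (H-106, Vinmark, 3,046 kg, $652,118.14):
Base rate for H-106 is 4%.
H-106 has an FTA preferential rate, but origin Vinmark is not Astovia; base rate stands.
Duty = $652,118.14 × 4% = $26,084.73.
Total = $503.53 + $759.87 + $26,084.73 = $27,348.13.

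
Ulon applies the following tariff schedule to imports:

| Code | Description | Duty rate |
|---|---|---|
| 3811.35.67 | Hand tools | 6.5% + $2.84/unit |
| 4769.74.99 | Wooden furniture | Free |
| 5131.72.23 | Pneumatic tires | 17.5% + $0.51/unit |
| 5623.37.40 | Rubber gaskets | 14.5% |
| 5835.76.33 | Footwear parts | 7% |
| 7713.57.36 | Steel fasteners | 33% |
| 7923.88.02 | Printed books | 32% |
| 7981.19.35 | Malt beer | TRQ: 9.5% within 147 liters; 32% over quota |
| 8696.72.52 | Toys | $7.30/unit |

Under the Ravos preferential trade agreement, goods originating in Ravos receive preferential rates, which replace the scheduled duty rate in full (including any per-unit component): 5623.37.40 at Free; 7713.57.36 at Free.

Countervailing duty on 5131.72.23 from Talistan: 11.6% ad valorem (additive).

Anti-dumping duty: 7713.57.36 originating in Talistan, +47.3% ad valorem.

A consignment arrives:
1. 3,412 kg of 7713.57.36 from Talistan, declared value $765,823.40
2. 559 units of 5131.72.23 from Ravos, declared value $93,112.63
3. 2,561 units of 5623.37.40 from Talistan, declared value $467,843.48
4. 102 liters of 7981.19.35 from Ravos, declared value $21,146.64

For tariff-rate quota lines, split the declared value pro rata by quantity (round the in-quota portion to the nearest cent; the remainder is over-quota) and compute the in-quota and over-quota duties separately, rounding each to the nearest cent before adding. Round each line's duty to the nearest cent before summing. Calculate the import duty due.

Line 1 (7713.57.36, Talistan, 3,412 kg, $765,823.40):
Base rate for 7713.57.36 is 33%.
7713.57.36 has an FTA preferential rate, but origin Talistan is not Ravos; base rate stands.
Additional duty on 7713.57.36 from Talistan: +47.3%. Applied ad valorem rate: 33% + 47.3% = 80.3%.
Duty = $765,823.40 × 80.3% = $614,956.19.
Line 2 (5131.72.23, Ravos, 559 units, $93,112.63):
Base rate for 5131.72.23 is 17.5% + $0.51/unit.
Origin Ravos is the FTA partner but 5131.72.23 is not on the preference list; base rate stands.
The additional-duty order on 5131.72.23 targets Talistan, not Ravos; it does not apply.
Duty = $93,112.63 × 17.5% + 559 × $0.51 = $16,579.80.
Line 3 (5623.37.40, Talistan, 2,561 units, $467,843.48):
Base rate for 5623.37.40 is 14.5%.
5623.37.40 has an FTA preferential rate, but origin Talistan is not Ravos; base rate stands.
Duty = $467,843.48 × 14.5% = $67,837.30.
Line 4 (7981.19.35, Ravos, 102 liters, $21,146.64):
Code 7981.19.35 is under a tariff-rate quota (threshold 147 liters). Quantity 102 liters is within the quota, so the in-quota rate 9.5% applies to the full value.
Duty = $21,146.64 × 9.5% = $2,008.93.
Total = $614,956.19 + $16,579.80 + $67,837.30 + $2,008.93 = $701,382.22.

$701,382.22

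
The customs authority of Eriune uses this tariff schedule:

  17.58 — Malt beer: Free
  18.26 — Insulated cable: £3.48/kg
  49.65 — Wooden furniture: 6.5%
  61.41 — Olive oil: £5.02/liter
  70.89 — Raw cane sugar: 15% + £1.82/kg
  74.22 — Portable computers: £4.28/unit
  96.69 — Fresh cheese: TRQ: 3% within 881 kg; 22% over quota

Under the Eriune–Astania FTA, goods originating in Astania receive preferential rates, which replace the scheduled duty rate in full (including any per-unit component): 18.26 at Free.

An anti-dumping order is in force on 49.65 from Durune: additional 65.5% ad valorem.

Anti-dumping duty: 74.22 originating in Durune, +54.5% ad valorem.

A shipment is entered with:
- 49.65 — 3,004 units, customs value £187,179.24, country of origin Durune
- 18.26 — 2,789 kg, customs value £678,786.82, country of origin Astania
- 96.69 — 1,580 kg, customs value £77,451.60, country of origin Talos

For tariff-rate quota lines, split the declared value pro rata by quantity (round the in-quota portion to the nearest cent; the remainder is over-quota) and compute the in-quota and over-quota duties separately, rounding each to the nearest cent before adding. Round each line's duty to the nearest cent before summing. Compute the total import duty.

Line 1 (49.65, Durune, 3,004 units, £187,179.24):
Base rate for 49.65 is 6.5%.
Additional duty on 49.65 from Durune: +65.5%. Applied ad valorem rate: 6.5% + 65.5% = 72%.
Duty = £187,179.24 × 72% = £134,769.05.
Line 2 (18.26, Astania, 2,789 kg, £678,786.82):
Base rate for 18.26 is £3.48/kg.
Origin Astania qualifies under the Eriune–Astania agreement and 18.26 is covered: preferential rate Free applies instead.
Duty = £678,786.82 × 0% = £0.00.
Line 3 (96.69, Talos, 1,580 kg, £77,451.60):
Code 96.69 is under a tariff-rate quota (threshold 881 kg). In-quota: 881 kg at 3%; over-quota: 699 kg at 22%.
Pro-rata value split: in-quota = £77,451.60 × 881/1,580 = £43,186.62; over-quota = £77,451.60 − £43,186.62 = £34,264.98.
In-quota duty = £43,186.62 × 3% = £1,295.60. Over-quota duty = £34,264.98 × 22% = £7,538.30.
Line duty = £1,295.60 + £7,538.30 = £8,833.90.
Total = £134,769.05 + £0.00 + £8,833.90 = £143,602.95.

£143,602.95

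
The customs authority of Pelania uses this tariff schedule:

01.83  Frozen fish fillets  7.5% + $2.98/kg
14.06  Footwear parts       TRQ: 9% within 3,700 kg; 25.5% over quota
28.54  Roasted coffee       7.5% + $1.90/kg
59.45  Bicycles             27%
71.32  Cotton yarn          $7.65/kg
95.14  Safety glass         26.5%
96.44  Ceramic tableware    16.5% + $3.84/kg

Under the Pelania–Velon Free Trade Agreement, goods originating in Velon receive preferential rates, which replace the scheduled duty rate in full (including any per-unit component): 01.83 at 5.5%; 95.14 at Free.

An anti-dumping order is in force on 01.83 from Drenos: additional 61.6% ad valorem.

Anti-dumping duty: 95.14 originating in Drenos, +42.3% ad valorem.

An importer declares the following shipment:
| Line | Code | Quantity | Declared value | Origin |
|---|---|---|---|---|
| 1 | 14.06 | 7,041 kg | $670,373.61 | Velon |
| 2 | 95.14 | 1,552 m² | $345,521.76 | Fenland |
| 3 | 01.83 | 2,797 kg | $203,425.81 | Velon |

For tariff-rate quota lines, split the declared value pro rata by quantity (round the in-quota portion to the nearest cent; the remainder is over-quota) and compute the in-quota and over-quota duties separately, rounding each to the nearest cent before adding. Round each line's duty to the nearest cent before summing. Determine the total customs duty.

Line 1 (14.06, Velon, 7,041 kg, $670,373.61):
Code 14.06 is under a tariff-rate quota (threshold 3,700 kg). In-quota: 3,700 kg at 9%; over-quota: 3,341 kg at 25.5%.
Pro-rata value split: in-quota = $670,373.61 × 3,700/7,041 = $352,277.00; over-quota = $670,373.61 − $352,277.00 = $318,096.61.
In-quota duty = $352,277.00 × 9% = $31,704.93. Over-quota duty = $318,096.61 × 25.5% = $81,114.64.
Line duty = $31,704.93 + $81,114.64 = $112,819.57.
Line 2 (95.14, Fenland, 1,552 m², $345,521.76):
Base rate for 95.14 is 26.5%.
95.14 has an FTA preferential rate, but origin Fenland is not Velon; base rate stands.
The additional-duty order on 95.14 targets Drenos, not Fenland; it does not apply.
Duty = $345,521.76 × 26.5% = $91,563.27.
Line 3 (01.83, Velon, 2,797 kg, $203,425.81):
Base rate for 01.83 is 7.5% + $2.98/kg.
Origin Velon qualifies under the Pelania–Velon agreement and 01.83 is covered: preferential rate 5.5% applies instead.
The additional-duty order on 01.83 targets Drenos, not Velon; it does not apply.
Duty = $203,425.81 × 5.5% = $11,188.42.
Total = $112,819.57 + $91,563.27 + $11,188.42 = $215,571.26.

$215,571.26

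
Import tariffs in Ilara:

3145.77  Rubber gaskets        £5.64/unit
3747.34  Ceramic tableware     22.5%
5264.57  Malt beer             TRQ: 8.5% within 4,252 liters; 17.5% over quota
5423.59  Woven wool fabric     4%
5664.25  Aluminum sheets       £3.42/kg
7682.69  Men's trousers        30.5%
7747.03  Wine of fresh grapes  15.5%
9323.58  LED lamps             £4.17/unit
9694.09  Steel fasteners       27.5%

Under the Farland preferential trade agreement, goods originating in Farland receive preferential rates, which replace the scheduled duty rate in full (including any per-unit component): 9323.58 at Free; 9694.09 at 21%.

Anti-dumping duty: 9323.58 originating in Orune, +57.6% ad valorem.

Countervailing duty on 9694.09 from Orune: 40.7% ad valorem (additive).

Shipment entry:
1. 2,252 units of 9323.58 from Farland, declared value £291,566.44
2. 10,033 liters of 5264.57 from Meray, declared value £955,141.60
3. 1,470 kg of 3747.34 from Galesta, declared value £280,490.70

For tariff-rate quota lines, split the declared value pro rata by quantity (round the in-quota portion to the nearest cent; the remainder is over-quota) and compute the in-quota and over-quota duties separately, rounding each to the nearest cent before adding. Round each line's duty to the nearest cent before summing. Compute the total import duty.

£193,829.05

Line 1 (9323.58, Farland, 2,252 units, £291,566.44):
Base rate for 9323.58 is £4.17/unit.
Origin Farland qualifies under the Ilara–Farland agreement and 9323.58 is covered: preferential rate Free applies instead.
The additional-duty order on 9323.58 targets Orune, not Farland; it does not apply.
Duty = £291,566.44 × 0% = £0.00.
Line 2 (5264.57, Meray, 10,033 liters, £955,141.60):
Code 5264.57 is under a tariff-rate quota (threshold 4,252 liters). In-quota: 4,252 liters at 8.5%; over-quota: 5,781 liters at 17.5%.
Pro-rata value split: in-quota = £955,141.60 × 4,252/10,033 = £404,790.40; over-quota = £955,141.60 − £404,790.40 = £550,351.20.
In-quota duty = £404,790.40 × 8.5% = £34,407.18. Over-quota duty = £550,351.20 × 17.5% = £96,311.46.
Line duty = £34,407.18 + £96,311.46 = £130,718.64.
Line 3 (3747.34, Galesta, 1,470 kg, £280,490.70):
Base rate for 3747.34 is 22.5%.
Duty = £280,490.70 × 22.5% = £63,110.41.
Total = £0.00 + £130,718.64 + £63,110.41 = £193,829.05.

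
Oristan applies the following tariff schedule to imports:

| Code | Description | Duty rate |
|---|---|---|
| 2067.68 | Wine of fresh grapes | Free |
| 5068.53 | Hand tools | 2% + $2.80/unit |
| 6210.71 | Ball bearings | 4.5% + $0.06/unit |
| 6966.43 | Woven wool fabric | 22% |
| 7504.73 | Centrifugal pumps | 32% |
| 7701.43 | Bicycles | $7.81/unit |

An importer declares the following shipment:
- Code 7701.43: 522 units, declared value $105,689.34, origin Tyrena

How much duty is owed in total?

Line 1 (7701.43, Tyrena, 522 units, $105,689.34):
Base rate for 7701.43 is $7.81/unit.
Duty = 522 × $7.81 = $4,076.82.

$4,076.82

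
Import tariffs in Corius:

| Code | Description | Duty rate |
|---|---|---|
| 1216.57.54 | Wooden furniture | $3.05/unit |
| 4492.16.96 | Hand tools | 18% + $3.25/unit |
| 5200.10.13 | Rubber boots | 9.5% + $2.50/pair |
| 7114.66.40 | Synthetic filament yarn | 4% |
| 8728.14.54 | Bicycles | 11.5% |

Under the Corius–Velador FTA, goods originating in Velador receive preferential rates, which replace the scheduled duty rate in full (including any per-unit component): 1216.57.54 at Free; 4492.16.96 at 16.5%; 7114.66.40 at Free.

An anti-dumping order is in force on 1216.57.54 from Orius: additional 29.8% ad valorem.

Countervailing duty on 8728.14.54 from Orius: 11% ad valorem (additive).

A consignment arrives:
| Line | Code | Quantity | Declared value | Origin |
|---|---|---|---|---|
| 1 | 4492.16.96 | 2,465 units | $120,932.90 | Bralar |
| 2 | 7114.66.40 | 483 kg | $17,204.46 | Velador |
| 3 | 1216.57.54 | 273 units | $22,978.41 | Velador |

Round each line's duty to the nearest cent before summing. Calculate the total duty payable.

$29,779.17

Line 1 (4492.16.96, Bralar, 2,465 units, $120,932.90):
Base rate for 4492.16.96 is 18% + $3.25/unit.
4492.16.96 has an FTA preferential rate, but origin Bralar is not Velador; base rate stands.
Duty = $120,932.90 × 18% + 2,465 × $3.25 = $29,779.17.
Line 2 (7114.66.40, Velador, 483 kg, $17,204.46):
Base rate for 7114.66.40 is 4%.
Origin Velador qualifies under the Corius–Velador agreement and 7114.66.40 is covered: preferential rate Free applies instead.
Duty = $17,204.46 × 0% = $0.00.
Line 3 (1216.57.54, Velador, 273 units, $22,978.41):
Base rate for 1216.57.54 is $3.05/unit.
Origin Velador qualifies under the Corius–Velador agreement and 1216.57.54 is covered: preferential rate Free applies instead.
The additional-duty order on 1216.57.54 targets Orius, not Velador; it does not apply.
Duty = $22,978.41 × 0% = $0.00.
Total = $29,779.17 + $0.00 + $0.00 = $29,779.17.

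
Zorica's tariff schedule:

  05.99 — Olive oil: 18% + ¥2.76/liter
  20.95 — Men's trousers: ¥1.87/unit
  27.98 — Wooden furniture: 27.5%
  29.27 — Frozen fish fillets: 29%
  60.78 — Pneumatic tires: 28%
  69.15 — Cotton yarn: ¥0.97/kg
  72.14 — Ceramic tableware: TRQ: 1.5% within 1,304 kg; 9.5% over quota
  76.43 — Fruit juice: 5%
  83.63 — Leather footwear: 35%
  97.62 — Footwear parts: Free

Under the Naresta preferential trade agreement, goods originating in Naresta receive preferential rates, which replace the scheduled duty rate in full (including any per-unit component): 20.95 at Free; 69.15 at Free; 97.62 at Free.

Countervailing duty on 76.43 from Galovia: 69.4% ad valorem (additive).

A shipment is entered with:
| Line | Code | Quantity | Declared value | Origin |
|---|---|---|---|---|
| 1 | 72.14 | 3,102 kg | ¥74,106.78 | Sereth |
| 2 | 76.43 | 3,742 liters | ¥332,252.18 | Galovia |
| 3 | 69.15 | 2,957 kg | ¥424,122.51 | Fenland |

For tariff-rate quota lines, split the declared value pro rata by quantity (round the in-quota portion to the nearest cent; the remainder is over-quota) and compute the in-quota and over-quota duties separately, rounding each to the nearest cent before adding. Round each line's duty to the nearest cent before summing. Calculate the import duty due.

Line 1 (72.14, Sereth, 3,102 kg, ¥74,106.78):
Code 72.14 is under a tariff-rate quota (threshold 1,304 kg). In-quota: 1,304 kg at 1.5%; over-quota: 1,798 kg at 9.5%.
Pro-rata value split: in-quota = ¥74,106.78 × 1,304/3,102 = ¥31,152.56; over-quota = ¥74,106.78 − ¥31,152.56 = ¥42,954.22.
In-quota duty = ¥31,152.56 × 1.5% = ¥467.29. Over-quota duty = ¥42,954.22 × 9.5% = ¥4,080.65.
Line duty = ¥467.29 + ¥4,080.65 = ¥4,547.94.
Line 2 (76.43, Galovia, 3,742 liters, ¥332,252.18):
Base rate for 76.43 is 5%.
Additional duty on 76.43 from Galovia: +69.4%. Applied ad valorem rate: 5% + 69.4% = 74.4%.
Duty = ¥332,252.18 × 74.4% = ¥247,195.62.
Line 3 (69.15, Fenland, 2,957 kg, ¥424,122.51):
Base rate for 69.15 is ¥0.97/kg.
69.15 has an FTA preferential rate, but origin Fenland is not Naresta; base rate stands.
Duty = 2,957 × ¥0.97 = ¥2,868.29.
Total = ¥4,547.94 + ¥247,195.62 + ¥2,868.29 = ¥254,611.85.

¥254,611.85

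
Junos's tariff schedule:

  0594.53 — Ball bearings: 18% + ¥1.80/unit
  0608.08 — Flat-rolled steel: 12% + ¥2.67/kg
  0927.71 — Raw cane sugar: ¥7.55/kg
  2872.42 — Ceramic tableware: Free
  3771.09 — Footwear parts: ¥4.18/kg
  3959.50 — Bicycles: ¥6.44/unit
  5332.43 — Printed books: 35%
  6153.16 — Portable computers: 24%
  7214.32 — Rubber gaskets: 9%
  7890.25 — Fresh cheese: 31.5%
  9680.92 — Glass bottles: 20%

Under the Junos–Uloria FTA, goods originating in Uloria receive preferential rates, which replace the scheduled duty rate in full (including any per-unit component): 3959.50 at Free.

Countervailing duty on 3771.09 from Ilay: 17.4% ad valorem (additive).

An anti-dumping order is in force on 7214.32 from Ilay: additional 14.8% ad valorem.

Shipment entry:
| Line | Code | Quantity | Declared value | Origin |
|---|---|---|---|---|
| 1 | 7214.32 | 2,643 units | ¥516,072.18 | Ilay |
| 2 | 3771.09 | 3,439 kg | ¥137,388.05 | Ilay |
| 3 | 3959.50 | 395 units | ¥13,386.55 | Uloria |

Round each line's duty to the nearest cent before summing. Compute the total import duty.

Line 1 (7214.32, Ilay, 2,643 units, ¥516,072.18):
Base rate for 7214.32 is 9%.
Additional duty on 7214.32 from Ilay: +14.8%. Applied ad valorem rate: 9% + 14.8% = 23.8%.
Duty = ¥516,072.18 × 23.8% = ¥122,825.18.
Line 2 (3771.09, Ilay, 3,439 kg, ¥137,388.05):
Base rate for 3771.09 is ¥4.18/kg.
Additional duty on 3771.09 from Ilay: +17.4% ad valorem. Applied ad valorem rate = 17.4%.
Duty = ¥137,388.05 × 17.4% + 3,439 × ¥4.18 = ¥38,280.54.
Line 3 (3959.50, Uloria, 395 units, ¥13,386.55):
Base rate for 3959.50 is ¥6.44/unit.
Origin Uloria qualifies under the Junos–Uloria agreement and 3959.50 is covered: preferential rate Free applies instead.
Duty = ¥13,386.55 × 0% = ¥0.00.
Total = ¥122,825.18 + ¥38,280.54 + ¥0.00 = ¥161,105.72.

¥161,105.72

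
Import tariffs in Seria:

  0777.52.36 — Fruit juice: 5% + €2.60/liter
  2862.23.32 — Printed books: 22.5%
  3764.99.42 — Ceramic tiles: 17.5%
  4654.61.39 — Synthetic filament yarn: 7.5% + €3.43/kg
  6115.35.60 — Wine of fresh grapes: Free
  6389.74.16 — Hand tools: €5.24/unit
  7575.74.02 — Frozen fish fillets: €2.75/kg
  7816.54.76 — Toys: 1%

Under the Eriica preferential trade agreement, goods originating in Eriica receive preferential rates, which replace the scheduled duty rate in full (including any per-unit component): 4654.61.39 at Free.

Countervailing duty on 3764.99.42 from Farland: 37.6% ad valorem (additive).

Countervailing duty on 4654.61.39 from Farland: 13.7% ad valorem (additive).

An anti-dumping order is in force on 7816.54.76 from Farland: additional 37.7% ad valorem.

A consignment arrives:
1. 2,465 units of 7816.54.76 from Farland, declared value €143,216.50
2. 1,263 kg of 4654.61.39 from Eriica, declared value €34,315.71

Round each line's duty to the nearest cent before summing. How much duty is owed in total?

€55,424.79

Line 1 (7816.54.76, Farland, 2,465 units, €143,216.50):
Base rate for 7816.54.76 is 1%.
Additional duty on 7816.54.76 from Farland: +37.7%. Applied ad valorem rate: 1% + 37.7% = 38.7%.
Duty = €143,216.50 × 38.7% = €55,424.79.
Line 2 (4654.61.39, Eriica, 1,263 kg, €34,315.71):
Base rate for 4654.61.39 is 7.5% + €3.43/kg.
Origin Eriica qualifies under the Seria–Eriica agreement and 4654.61.39 is covered: preferential rate Free applies instead.
The additional-duty order on 4654.61.39 targets Farland, not Eriica; it does not apply.
Duty = €34,315.71 × 0% = €0.00.
Total = €55,424.79 + €0.00 = €55,424.79.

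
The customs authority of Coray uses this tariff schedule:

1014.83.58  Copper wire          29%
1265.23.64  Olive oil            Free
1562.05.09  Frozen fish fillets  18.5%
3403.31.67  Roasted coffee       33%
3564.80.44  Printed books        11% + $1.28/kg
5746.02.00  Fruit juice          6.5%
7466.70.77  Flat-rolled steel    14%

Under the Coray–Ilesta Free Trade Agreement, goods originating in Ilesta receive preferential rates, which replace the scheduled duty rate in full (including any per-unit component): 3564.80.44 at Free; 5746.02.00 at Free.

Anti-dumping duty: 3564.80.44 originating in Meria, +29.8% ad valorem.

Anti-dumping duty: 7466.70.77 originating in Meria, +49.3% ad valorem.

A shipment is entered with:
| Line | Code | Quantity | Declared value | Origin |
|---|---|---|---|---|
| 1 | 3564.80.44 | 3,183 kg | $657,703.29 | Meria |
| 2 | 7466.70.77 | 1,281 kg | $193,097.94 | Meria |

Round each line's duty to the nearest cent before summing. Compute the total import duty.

$394,648.18

Line 1 (3564.80.44, Meria, 3,183 kg, $657,703.29):
Base rate for 3564.80.44 is 11% + $1.28/kg.
3564.80.44 has an FTA preferential rate, but origin Meria is not Ilesta; base rate stands.
Additional duty on 3564.80.44 from Meria: +29.8%. Applied ad valorem rate: 11% + 29.8% = 40.8%.
Duty = $657,703.29 × 40.8% + 3,183 × $1.28 = $272,417.18.
Line 2 (7466.70.77, Meria, 1,281 kg, $193,097.94):
Base rate for 7466.70.77 is 14%.
Additional duty on 7466.70.77 from Meria: +49.3%. Applied ad valorem rate: 14% + 49.3% = 63.3%.
Duty = $193,097.94 × 63.3% = $122,231.00.
Total = $272,417.18 + $122,231.00 = $394,648.18.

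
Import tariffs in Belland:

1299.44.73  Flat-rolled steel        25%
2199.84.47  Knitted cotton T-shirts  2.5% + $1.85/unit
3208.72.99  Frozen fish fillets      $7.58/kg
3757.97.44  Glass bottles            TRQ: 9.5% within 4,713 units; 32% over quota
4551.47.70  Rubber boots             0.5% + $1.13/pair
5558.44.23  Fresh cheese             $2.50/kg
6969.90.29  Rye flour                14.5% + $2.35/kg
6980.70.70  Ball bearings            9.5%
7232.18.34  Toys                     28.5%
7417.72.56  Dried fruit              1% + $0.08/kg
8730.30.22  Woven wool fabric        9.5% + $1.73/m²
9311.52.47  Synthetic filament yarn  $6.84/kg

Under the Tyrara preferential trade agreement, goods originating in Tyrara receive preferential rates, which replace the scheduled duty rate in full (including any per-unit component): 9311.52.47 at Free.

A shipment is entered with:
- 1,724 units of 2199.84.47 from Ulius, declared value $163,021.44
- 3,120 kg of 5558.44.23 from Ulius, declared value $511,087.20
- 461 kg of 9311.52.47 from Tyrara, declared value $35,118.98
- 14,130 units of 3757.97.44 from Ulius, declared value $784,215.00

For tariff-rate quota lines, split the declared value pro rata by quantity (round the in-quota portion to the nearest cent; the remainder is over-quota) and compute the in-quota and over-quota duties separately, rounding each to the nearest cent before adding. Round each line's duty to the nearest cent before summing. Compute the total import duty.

Line 1 (2199.84.47, Ulius, 1,724 units, $163,021.44):
Base rate for 2199.84.47 is 2.5% + $1.85/unit.
Duty = $163,021.44 × 2.5% + 1,724 × $1.85 = $7,264.94.
Line 2 (5558.44.23, Ulius, 3,120 kg, $511,087.20):
Base rate for 5558.44.23 is $2.50/kg.
Duty = 3,120 × $2.50 = $7,800.00.
Line 3 (9311.52.47, Tyrara, 461 kg, $35,118.98):
Base rate for 9311.52.47 is $6.84/kg.
Origin Tyrara qualifies under the Belland–Tyrara agreement and 9311.52.47 is covered: preferential rate Free applies instead.
Duty = $35,118.98 × 0% = $0.00.
Line 4 (3757.97.44, Ulius, 14,130 units, $784,215.00):
Code 3757.97.44 is under a tariff-rate quota (threshold 4,713 units). In-quota: 4,713 units at 9.5%; over-quota: 9,417 units at 32%.
Pro-rata value split: in-quota = $784,215.00 × 4,713/14,130 = $261,571.50; over-quota = $784,215.00 − $261,571.50 = $522,643.50.
In-quota duty = $261,571.50 × 9.5% = $24,849.29. Over-quota duty = $522,643.50 × 32% = $167,245.92.
Line duty = $24,849.29 + $167,245.92 = $192,095.21.
Total = $7,264.94 + $7,800.00 + $0.00 + $192,095.21 = $207,160.15.

$207,160.15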